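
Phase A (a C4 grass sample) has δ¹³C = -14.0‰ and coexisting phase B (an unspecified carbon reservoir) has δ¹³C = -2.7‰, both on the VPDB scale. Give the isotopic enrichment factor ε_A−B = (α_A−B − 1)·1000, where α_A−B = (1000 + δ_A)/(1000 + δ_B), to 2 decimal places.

α_A−B = (1000 + -14.0) / (1000 + -2.7) = 986.0 / 997.3 = 0.988669
ε_A−B = (0.988669 − 1) × 1000 = -11.331‰
(The approximation ε ≈ δ_A − δ_B would give -11.3‰.)

-11.33‰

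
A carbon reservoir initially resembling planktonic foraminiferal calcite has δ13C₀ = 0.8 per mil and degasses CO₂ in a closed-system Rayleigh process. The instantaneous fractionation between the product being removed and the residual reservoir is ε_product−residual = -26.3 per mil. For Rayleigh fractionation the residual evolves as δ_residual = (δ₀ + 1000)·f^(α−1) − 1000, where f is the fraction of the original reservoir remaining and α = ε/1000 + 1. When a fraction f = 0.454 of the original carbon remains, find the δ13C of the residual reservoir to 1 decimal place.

21.8 per mil

Rayleigh residual: δ_res = (δ₀ + 1000)·f^(α−1) − 1000
α = ε/1000 + 1 = 0.97370, so α − 1 = -0.02630
f^(α−1) = 0.454^(-0.02630) = 1.020985
δ_res = (0.8 + 1000) × 1.020985 − 1000 = 1021.802 − 1000 = 21.80 per mil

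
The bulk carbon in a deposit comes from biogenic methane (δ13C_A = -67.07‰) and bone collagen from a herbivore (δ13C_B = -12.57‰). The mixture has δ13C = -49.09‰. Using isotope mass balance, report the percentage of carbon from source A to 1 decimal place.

δ_mix = f_A·δ_A + (1 − f_A)·δ_B  ⇒  f_A = (δ_mix − δ_B)/(δ_A − δ_B)
f_A = (-49.09 − (-12.57)) / (-67.07 − (-12.57))
f_A = -36.52 / -54.50 = 0.6701

67.0%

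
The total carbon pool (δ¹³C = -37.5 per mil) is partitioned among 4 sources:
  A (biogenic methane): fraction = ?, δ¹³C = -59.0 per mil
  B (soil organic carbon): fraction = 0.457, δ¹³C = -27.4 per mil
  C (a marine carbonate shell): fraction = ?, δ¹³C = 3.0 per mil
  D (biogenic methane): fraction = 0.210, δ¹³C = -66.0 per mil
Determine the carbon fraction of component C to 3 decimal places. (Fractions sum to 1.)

Let f_C and f_A be the unknown fractions; fractions sum to 1 so f_C + f_A = 0.333.
Mass balance: Σ fᵢ·δᵢ = δ_bulk ⇒ f_C·(3.0) + f_A·(-59.0) = -37.5 − (-26.382) = -11.118
Substitute f_A = 0.333 − f_C:
f_C·(3.0 − -59.0) = -11.118 − 0.333×(-59.0) = 8.529
f_C = 8.529 / 62.0 = 0.1376

0.138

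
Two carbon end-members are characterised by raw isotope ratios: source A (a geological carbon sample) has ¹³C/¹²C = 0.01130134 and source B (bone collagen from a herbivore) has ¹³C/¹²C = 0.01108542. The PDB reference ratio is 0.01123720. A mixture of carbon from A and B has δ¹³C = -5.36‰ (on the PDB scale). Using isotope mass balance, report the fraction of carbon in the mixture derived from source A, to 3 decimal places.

δ_A = (0.01130134/0.01123720 − 1)×1000 = (1.005708 − 1)×1000 = 5.708‰
δ_B = (0.01108542/0.01123720 − 1)×1000 = (0.986493 − 1)×1000 = -13.507‰
f_A = (δ_mix − δ_B)/(δ_A − δ_B) = (-5.36 − (-13.507))/(5.708 − (-13.507))
f_A = 8.147 / 19.215 = 0.4240

0.424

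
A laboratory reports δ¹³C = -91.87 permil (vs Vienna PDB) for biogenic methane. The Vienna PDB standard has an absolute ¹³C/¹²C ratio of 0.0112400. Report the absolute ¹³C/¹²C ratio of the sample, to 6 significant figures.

R_sample = R_standard × (δ¹³C/1000 + 1)
R_sample = 0.0112400 × (-91.87/1000 + 1) = 0.0112400 × 0.908130
R_sample = 0.0102074

0.0102074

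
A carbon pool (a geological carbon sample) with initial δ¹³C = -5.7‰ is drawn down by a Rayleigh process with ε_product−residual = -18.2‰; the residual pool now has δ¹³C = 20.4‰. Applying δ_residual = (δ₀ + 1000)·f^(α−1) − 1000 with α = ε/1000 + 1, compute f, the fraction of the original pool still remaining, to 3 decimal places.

α − 1 = ε/1000 = -0.0182
(δ_res + 1000)/(δ₀ + 1000) = (20.4 + 1000)/(-5.7 + 1000) = 1020.4/994.3 = 1.026250
f = 1.026250^(1/-0.0182) = exp(ln(1.026250)/-0.0182) = exp(0.02591/-0.0182)
f = exp(-1.4237) = 0.2408

0.241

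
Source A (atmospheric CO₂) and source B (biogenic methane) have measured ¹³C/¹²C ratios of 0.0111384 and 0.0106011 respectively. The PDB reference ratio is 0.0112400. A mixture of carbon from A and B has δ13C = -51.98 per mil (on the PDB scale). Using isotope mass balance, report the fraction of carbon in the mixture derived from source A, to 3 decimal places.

δ_A = (0.0111384/0.0112400 − 1)×1000 = (0.990961 − 1)×1000 = -9.039 per mil
δ_B = (0.0106011/0.0112400 − 1)×1000 = (0.943158 − 1)×1000 = -56.842 per mil
f_A = (δ_mix − δ_B)/(δ_A − δ_B) = (-51.98 − (-56.842))/(-9.039 − (-56.842))
f_A = 4.862 / 47.802 = 0.1017

0.102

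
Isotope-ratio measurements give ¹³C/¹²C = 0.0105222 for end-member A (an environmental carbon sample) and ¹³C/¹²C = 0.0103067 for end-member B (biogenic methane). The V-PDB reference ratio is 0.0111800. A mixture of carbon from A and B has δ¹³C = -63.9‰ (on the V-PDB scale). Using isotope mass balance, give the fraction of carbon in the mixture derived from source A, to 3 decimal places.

δ_A = (0.0105222/0.0111800 − 1)×1000 = (0.941163 − 1)×1000 = -58.837‰
δ_B = (0.0103067/0.0111800 − 1)×1000 = (0.921887 − 1)×1000 = -78.113‰
f_A = (δ_mix − δ_B)/(δ_A − δ_B) = (-63.9 − (-78.113))/(-58.837 − (-78.113))
f_A = 14.213 / 19.275 = 0.7373

0.737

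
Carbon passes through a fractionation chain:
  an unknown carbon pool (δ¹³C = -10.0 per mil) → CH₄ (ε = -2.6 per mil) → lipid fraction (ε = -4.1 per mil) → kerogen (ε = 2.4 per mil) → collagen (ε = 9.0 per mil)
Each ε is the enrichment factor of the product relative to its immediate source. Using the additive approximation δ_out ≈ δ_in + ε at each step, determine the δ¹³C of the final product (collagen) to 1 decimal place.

-5.3 per mil

step 1: δ ≈ -10.0 + (-2.6) = -12.6 per mil
step 2: δ ≈ -12.6 + (-4.1) = -16.7 per mil
step 3: δ ≈ -16.7 + (2.4) = -14.3 per mil
step 4: δ ≈ -14.3 + (9.0) = -5.3 per mil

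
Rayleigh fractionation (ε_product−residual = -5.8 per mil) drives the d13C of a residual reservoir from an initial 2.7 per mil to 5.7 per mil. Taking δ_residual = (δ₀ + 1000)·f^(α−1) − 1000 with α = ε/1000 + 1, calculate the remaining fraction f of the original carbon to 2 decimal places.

0.60

α − 1 = ε/1000 = -0.0058
(δ_res + 1000)/(δ₀ + 1000) = (5.7 + 1000)/(2.7 + 1000) = 1005.7/1002.7 = 1.002992
f = 1.002992^(1/-0.0058) = exp(ln(1.002992)/-0.0058) = exp(0.00299/-0.0058)
f = exp(-0.5151) = 0.5975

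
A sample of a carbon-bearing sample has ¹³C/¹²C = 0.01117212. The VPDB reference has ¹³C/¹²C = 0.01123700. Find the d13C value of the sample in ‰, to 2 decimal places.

d13C = (R_sample / R_standard − 1) × 1000
R_sample / R_standard = 0.01117212 / 0.01123700 = 0.994226
d13C = (0.994226 − 1) × 1000 = -5.774‰

-5.77‰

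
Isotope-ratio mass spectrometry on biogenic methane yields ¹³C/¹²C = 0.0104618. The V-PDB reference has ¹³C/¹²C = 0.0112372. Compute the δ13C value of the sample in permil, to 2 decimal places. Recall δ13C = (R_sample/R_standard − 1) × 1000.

-69.00 permil

δ13C = (R_sample / R_standard − 1) × 1000
R_sample / R_standard = 0.0104618 / 0.0112372 = 0.930997
δ13C = (0.930997 − 1) × 1000 = -69.003 permil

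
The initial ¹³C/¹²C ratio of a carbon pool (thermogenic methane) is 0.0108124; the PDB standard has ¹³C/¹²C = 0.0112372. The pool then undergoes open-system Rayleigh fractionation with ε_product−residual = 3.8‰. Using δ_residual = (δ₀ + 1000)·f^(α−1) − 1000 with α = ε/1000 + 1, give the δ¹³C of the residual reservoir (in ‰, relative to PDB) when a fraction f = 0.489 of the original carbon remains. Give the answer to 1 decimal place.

-40.4‰

δ₀ = (0.0108124/0.0112372 − 1)×1000 = (0.962197 − 1)×1000 = -37.803‰
α − 1 = ε/1000 = 0.0038
f^(α−1) = 0.489^(0.0038) = 0.997285
δ_res = (-37.803 + 1000) × 0.997285 − 1000 = 959.585 − 1000 = -40.42‰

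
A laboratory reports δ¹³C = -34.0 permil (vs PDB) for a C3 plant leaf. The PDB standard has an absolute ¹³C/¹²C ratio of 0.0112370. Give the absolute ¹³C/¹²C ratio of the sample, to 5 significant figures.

R_sample = R_standard × (δ¹³C/1000 + 1)
R_sample = 0.0112370 × (-34.0/1000 + 1) = 0.0112370 × 0.966000
R_sample = 0.0108549

0.010855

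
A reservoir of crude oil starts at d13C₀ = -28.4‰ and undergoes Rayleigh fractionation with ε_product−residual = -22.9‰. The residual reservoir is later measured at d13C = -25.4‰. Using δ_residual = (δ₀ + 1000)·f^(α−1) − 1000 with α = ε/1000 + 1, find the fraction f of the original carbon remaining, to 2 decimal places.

α − 1 = ε/1000 = -0.0229
(δ_res + 1000)/(δ₀ + 1000) = (-25.4 + 1000)/(-28.4 + 1000) = 974.6/971.6 = 1.003088
f = 1.003088^(1/-0.0229) = exp(ln(1.003088)/-0.0229) = exp(0.00308/-0.0229)
f = exp(-0.1346) = 0.8740

0.87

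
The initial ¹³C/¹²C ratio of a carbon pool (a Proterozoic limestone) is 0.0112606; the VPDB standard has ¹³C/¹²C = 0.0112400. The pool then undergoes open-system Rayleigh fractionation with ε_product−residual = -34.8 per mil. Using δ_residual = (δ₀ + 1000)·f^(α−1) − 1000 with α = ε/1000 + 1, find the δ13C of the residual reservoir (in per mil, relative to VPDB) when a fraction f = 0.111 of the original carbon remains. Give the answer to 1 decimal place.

81.5 per mil

δ₀ = (0.0112606/0.0112400 − 1)×1000 = (1.001833 − 1)×1000 = 1.833 per mil
α − 1 = ε/1000 = -0.0348
f^(α−1) = 0.111^(-0.0348) = 1.079500
δ_res = (1.833 + 1000) × 1.079500 − 1000 = 1081.479 − 1000 = 81.48 per mil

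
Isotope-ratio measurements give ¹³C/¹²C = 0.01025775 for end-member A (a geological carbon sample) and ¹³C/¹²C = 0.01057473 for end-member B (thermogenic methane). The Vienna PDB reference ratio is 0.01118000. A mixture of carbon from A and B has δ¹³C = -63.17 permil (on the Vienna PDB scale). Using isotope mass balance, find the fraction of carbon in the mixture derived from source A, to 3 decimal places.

0.319

δ_A = (0.01025775/0.01118000 − 1)×1000 = (0.917509 − 1)×1000 = -82.491 permil
δ_B = (0.01057473/0.01118000 − 1)×1000 = (0.945861 − 1)×1000 = -54.139 permil
f_A = (δ_mix − δ_B)/(δ_A − δ_B) = (-63.17 − (-54.139))/(-82.491 − (-54.139))
f_A = -9.031 / -28.352 = 0.3185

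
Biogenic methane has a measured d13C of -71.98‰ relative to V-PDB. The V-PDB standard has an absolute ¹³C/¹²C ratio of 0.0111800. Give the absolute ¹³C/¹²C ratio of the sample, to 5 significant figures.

0.010375

R_sample = R_standard × (d13C/1000 + 1)
R_sample = 0.0111800 × (-71.98/1000 + 1) = 0.0111800 × 0.928020
R_sample = 0.0103753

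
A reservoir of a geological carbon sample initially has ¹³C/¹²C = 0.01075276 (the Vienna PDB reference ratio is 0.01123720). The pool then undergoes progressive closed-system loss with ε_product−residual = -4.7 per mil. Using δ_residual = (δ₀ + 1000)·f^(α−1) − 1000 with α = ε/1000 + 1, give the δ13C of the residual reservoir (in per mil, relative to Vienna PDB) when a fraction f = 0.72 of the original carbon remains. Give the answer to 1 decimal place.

-41.6 per mil

δ₀ = (0.01075276/0.01123720 − 1)×1000 = (0.956890 − 1)×1000 = -43.110 per mil
α − 1 = ε/1000 = -0.0047
f^(α−1) = 0.72^(-0.0047) = 1.001545
δ_res = (-43.110 + 1000) × 1.001545 − 1000 = 958.368 − 1000 = -41.63 per mil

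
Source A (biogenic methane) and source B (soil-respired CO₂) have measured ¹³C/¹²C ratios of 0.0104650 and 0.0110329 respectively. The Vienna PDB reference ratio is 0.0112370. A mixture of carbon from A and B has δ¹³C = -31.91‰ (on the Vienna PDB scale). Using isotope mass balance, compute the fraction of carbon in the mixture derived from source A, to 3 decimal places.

0.272

δ_A = (0.0104650/0.0112370 − 1)×1000 = (0.931298 − 1)×1000 = -68.702‰
δ_B = (0.0110329/0.0112370 − 1)×1000 = (0.981837 − 1)×1000 = -18.163‰
f_A = (δ_mix − δ_B)/(δ_A − δ_B) = (-31.91 − (-18.163))/(-68.702 − (-18.163))
f_A = -13.747 / -50.538 = 0.2720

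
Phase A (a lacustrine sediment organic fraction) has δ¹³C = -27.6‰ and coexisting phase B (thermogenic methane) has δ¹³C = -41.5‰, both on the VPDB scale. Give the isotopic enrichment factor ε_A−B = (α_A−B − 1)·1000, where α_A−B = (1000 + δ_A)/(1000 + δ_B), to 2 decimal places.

α_A−B = (1000 + -27.6) / (1000 + -41.5) = 972.4 / 958.5 = 1.014502
ε_A−B = (1.014502 − 1) × 1000 = 14.502‰
(The approximation ε ≈ δ_A − δ_B would give 13.9‰.)

14.50‰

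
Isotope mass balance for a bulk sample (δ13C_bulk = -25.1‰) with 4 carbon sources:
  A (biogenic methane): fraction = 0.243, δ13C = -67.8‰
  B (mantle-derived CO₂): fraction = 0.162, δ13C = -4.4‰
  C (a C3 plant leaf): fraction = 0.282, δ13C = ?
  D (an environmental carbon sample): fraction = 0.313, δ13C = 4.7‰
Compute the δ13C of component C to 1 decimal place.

-33.3‰

Isotope mass balance: δ_bulk = Σ fᵢ·δᵢ.
-25.1 = 0.243×(-67.8) + 0.162×(-4.4) + 0.282×δ_C + 0.313×(4.7)
0.282·δ_C = -25.1 − (-15.717) = -9.383
δ_C = -9.383 / 0.282 = -33.27‰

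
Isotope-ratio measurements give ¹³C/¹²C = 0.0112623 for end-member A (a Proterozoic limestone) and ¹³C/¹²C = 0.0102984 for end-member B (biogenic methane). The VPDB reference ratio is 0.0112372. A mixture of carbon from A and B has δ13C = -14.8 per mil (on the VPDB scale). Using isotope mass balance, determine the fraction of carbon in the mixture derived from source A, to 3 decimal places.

δ_A = (0.0112623/0.0112372 − 1)×1000 = (1.002234 − 1)×1000 = 2.234 per mil
δ_B = (0.0102984/0.0112372 − 1)×1000 = (0.916456 − 1)×1000 = -83.544 per mil
f_A = (δ_mix − δ_B)/(δ_A − δ_B) = (-14.8 − (-83.544))/(2.234 − (-83.544))
f_A = 68.744 / 85.778 = 0.8014

0.801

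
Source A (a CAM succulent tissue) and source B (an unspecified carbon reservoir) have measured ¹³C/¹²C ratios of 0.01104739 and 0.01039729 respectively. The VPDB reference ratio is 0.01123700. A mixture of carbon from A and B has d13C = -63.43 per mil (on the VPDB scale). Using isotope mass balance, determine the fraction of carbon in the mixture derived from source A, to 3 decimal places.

0.195

δ_A = (0.01104739/0.01123700 − 1)×1000 = (0.983126 − 1)×1000 = -16.874 per mil
δ_B = (0.01039729/0.01123700 − 1)×1000 = (0.925273 − 1)×1000 = -74.727 per mil
f_A = (δ_mix − δ_B)/(δ_A − δ_B) = (-63.43 − (-74.727))/(-16.874 − (-74.727))
f_A = 11.297 / 57.854 = 0.1953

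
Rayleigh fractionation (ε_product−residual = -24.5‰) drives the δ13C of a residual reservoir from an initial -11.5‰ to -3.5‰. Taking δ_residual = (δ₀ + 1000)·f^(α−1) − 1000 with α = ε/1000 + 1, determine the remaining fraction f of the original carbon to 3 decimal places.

α − 1 = ε/1000 = -0.0245
(δ_res + 1000)/(δ₀ + 1000) = (-3.5 + 1000)/(-11.5 + 1000) = 996.5/988.5 = 1.008093
f = 1.008093^(1/-0.0245) = exp(ln(1.008093)/-0.0245) = exp(0.00806/-0.0245)
f = exp(-0.3290) = 0.7196

0.720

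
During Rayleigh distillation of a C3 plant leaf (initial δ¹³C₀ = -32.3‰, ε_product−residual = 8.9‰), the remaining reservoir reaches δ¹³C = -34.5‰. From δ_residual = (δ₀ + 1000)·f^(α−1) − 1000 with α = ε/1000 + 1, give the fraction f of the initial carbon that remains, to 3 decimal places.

0.774

α − 1 = ε/1000 = 0.0089
(δ_res + 1000)/(δ₀ + 1000) = (-34.5 + 1000)/(-32.3 + 1000) = 965.5/967.7 = 0.997727
f = 0.997727^(1/0.0089) = exp(ln(0.997727)/0.0089) = exp(-0.00228/0.0089)
f = exp(-0.2557) = 0.7743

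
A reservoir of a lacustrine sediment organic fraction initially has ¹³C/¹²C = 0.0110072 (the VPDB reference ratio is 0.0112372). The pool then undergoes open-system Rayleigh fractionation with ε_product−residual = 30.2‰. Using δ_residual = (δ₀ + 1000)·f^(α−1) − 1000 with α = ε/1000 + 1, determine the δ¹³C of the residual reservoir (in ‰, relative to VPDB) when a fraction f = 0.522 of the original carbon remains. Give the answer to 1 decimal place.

-39.5‰

δ₀ = (0.0110072/0.0112372 − 1)×1000 = (0.979532 − 1)×1000 = -20.468‰
α − 1 = ε/1000 = 0.0302
f^(α−1) = 0.522^(0.0302) = 0.980559
δ_res = (-20.468 + 1000) × 0.980559 − 1000 = 960.489 − 1000 = -39.51‰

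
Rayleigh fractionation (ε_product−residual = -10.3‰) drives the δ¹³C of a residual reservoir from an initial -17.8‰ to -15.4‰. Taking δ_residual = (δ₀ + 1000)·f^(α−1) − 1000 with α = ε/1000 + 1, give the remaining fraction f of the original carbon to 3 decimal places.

0.789

α − 1 = ε/1000 = -0.0103
(δ_res + 1000)/(δ₀ + 1000) = (-15.4 + 1000)/(-17.8 + 1000) = 984.6/982.2 = 1.002443
f = 1.002443^(1/-0.0103) = exp(ln(1.002443)/-0.0103) = exp(0.00244/-0.0103)
f = exp(-0.2369) = 0.7890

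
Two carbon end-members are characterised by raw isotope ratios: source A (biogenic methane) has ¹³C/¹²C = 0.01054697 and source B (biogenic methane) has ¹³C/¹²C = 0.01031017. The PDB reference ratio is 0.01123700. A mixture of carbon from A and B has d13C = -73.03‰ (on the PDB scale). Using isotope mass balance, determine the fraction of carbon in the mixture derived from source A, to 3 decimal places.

0.448

δ_A = (0.01054697/0.01123700 − 1)×1000 = (0.938593 − 1)×1000 = -61.407‰
δ_B = (0.01031017/0.01123700 − 1)×1000 = (0.917520 − 1)×1000 = -82.480‰
f_A = (δ_mix − δ_B)/(δ_A − δ_B) = (-73.03 − (-82.480))/(-61.407 − (-82.480))
f_A = 9.450 / 21.073 = 0.4484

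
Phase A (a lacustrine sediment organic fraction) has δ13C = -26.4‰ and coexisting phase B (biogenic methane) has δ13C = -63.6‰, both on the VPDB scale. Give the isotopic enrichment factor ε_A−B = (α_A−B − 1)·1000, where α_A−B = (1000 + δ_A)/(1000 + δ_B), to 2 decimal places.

α_A−B = (1000 + -26.4) / (1000 + -63.6) = 973.6 / 936.4 = 1.039727
ε_A−B = (1.039727 − 1) × 1000 = 39.727‰
(The approximation ε ≈ δ_A − δ_B would give 37.2‰.)

39.73‰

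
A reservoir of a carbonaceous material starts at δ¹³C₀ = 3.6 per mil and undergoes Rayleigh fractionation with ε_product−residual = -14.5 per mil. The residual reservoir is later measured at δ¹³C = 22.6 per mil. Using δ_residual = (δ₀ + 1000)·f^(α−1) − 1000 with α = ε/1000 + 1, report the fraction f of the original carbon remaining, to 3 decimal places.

α − 1 = ε/1000 = -0.0145
(δ_res + 1000)/(δ₀ + 1000) = (22.6 + 1000)/(3.6 + 1000) = 1022.6/1003.6 = 1.018932
f = 1.018932^(1/-0.0145) = exp(ln(1.018932)/-0.0145) = exp(0.01875/-0.0145)
f = exp(-1.2934) = 0.2743

0.274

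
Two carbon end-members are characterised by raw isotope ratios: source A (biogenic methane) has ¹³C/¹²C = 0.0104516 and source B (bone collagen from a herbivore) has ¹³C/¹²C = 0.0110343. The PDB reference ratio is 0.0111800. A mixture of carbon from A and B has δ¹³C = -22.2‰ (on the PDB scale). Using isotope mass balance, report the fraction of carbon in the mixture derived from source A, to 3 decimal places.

δ_A = (0.0104516/0.0111800 − 1)×1000 = (0.934848 − 1)×1000 = -65.152‰
δ_B = (0.0110343/0.0111800 − 1)×1000 = (0.986968 − 1)×1000 = -13.032‰
f_A = (δ_mix − δ_B)/(δ_A − δ_B) = (-22.2 − (-13.032))/(-65.152 − (-13.032))
f_A = -9.168 / -52.120 = 0.1759

0.176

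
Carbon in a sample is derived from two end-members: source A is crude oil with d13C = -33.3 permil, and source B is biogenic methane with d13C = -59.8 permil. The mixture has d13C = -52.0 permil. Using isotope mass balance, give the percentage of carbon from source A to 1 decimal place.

29.4%

δ_mix = f_A·δ_A + (1 − f_A)·δ_B  ⇒  f_A = (δ_mix − δ_B)/(δ_A − δ_B)
f_A = (-52.0 − (-59.8)) / (-33.3 − (-59.8))
f_A = 7.8 / 26.5 = 0.2943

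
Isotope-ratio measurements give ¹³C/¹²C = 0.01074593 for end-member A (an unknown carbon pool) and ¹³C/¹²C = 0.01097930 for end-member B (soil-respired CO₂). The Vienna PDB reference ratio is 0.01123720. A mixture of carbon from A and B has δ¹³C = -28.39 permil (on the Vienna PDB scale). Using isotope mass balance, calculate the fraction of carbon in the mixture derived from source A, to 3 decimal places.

δ_A = (0.01074593/0.01123720 − 1)×1000 = (0.956282 − 1)×1000 = -43.718 permil
δ_B = (0.01097930/0.01123720 − 1)×1000 = (0.977049 − 1)×1000 = -22.951 permil
f_A = (δ_mix − δ_B)/(δ_A − δ_B) = (-28.39 − (-22.951))/(-43.718 − (-22.951))
f_A = -5.439 / -20.768 = 0.2619

0.262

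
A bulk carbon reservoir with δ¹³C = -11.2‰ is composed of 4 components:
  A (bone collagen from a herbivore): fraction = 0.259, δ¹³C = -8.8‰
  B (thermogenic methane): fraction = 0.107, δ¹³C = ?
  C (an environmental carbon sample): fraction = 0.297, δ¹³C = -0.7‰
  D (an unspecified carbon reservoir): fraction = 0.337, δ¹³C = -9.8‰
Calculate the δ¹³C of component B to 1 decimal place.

Isotope mass balance: δ_bulk = Σ fᵢ·δᵢ.
-11.2 = 0.259×(-8.8) + 0.107×δ_B + 0.297×(-0.7) + 0.337×(-9.8)
0.107·δ_B = -11.2 − (-5.790) = -5.410
δ_B = -5.410 / 0.107 = -50.56‰

-50.6‰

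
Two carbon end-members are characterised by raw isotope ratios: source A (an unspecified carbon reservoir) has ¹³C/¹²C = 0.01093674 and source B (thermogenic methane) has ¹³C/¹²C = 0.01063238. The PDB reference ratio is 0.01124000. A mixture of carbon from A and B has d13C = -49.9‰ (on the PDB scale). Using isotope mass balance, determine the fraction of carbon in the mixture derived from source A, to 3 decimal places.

0.154

δ_A = (0.01093674/0.01124000 − 1)×1000 = (0.973020 − 1)×1000 = -26.980‰
δ_B = (0.01063238/0.01124000 − 1)×1000 = (0.945941 − 1)×1000 = -54.059‰
f_A = (δ_mix − δ_B)/(δ_A − δ_B) = (-49.9 − (-54.059))/(-26.980 − (-54.059))
f_A = 4.159 / 27.078 = 0.1536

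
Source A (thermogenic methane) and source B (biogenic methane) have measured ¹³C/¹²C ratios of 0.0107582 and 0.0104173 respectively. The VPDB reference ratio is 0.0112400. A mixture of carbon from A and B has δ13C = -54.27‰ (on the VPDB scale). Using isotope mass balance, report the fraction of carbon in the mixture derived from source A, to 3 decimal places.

0.624

δ_A = (0.0107582/0.0112400 − 1)×1000 = (0.957135 − 1)×1000 = -42.865‰
δ_B = (0.0104173/0.0112400 − 1)×1000 = (0.926806 − 1)×1000 = -73.194‰
f_A = (δ_mix − δ_B)/(δ_A − δ_B) = (-54.27 − (-73.194))/(-42.865 − (-73.194))
f_A = 18.924 / 30.329 = 0.6240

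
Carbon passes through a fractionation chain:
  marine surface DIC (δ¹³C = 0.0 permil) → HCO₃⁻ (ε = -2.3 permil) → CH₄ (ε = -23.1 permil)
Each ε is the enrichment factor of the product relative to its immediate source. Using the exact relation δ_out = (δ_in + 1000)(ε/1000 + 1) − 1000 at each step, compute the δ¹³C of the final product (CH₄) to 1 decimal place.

-25.3 permil

step 1: δ = (0.00 + 1000)·(-2.3/1000 + 1) − 1000 = -2.30 permil
step 2: δ = (-2.30 + 1000)·(-23.1/1000 + 1) − 1000 = -25.35 permil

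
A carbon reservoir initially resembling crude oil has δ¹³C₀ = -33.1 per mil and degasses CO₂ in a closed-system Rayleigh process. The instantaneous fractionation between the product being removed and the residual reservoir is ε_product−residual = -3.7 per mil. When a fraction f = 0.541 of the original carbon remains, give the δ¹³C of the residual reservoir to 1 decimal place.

Rayleigh residual: δ_res = (δ₀ + 1000)·f^(α−1) − 1000
α = ε/1000 + 1 = 0.99630, so α − 1 = -0.00370
f^(α−1) = 0.541^(-0.00370) = 1.002276
δ_res = (-33.1 + 1000) × 1.002276 − 1000 = 969.100 − 1000 = -30.90 per mil

-30.9 per mil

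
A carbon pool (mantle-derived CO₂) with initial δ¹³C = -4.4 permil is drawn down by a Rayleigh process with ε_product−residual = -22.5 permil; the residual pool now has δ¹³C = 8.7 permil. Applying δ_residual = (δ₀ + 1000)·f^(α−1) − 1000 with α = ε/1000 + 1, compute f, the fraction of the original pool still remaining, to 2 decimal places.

0.56

α − 1 = ε/1000 = -0.0225
(δ_res + 1000)/(δ₀ + 1000) = (8.7 + 1000)/(-4.4 + 1000) = 1008.7/995.6 = 1.013158
f = 1.013158^(1/-0.0225) = exp(ln(1.013158)/-0.0225) = exp(0.01307/-0.0225)
f = exp(-0.5810) = 0.5593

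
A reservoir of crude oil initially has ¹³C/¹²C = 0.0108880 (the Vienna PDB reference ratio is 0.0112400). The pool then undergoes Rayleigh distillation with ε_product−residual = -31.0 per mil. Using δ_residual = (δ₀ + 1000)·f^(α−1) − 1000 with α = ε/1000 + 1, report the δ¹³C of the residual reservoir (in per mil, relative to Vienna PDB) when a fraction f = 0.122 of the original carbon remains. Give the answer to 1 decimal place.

δ₀ = (0.0108880/0.0112400 − 1)×1000 = (0.968683 − 1)×1000 = -31.317 per mil
α − 1 = ε/1000 = -0.0310
f^(α−1) = 0.122^(-0.0310) = 1.067389
δ_res = (-31.317 + 1000) × 1.067389 − 1000 = 1033.962 − 1000 = 33.96 per mil

34.0 per mil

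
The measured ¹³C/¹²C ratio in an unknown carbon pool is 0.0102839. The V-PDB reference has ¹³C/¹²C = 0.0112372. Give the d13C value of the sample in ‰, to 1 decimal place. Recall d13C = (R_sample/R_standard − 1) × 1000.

d13C = (R_sample / R_standard − 1) × 1000
R_sample / R_standard = 0.0102839 / 0.0112372 = 0.915166
d13C = (0.915166 − 1) × 1000 = -84.83‰

-84.8‰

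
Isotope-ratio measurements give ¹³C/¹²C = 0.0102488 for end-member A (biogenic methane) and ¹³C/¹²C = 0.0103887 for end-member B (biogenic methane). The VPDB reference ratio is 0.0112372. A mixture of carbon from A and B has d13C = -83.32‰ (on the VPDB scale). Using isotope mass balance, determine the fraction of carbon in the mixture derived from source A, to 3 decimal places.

0.627

δ_A = (0.0102488/0.0112372 − 1)×1000 = (0.912042 − 1)×1000 = -87.958‰
δ_B = (0.0103887/0.0112372 − 1)×1000 = (0.924492 − 1)×1000 = -75.508‰
f_A = (δ_mix − δ_B)/(δ_A − δ_B) = (-83.32 − (-75.508))/(-87.958 − (-75.508))
f_A = -7.812 / -12.450 = 0.6275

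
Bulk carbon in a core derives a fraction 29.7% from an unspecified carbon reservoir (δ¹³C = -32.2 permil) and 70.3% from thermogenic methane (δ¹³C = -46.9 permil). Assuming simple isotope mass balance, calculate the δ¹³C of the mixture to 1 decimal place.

-42.5 permil

δ_mix = f_A·δ_A + f_B·δ_B
δ_mix = 0.297 × (-32.2) + 0.703 × (-46.9)
δ_mix = -9.56 + -32.97 = -42.53 permil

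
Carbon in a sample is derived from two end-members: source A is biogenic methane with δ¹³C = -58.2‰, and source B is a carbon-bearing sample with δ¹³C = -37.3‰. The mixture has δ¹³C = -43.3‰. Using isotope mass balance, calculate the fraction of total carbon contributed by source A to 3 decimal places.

δ_mix = f_A·δ_A + (1 − f_A)·δ_B  ⇒  f_A = (δ_mix − δ_B)/(δ_A − δ_B)
f_A = (-43.3 − (-37.3)) / (-58.2 − (-37.3))
f_A = -6.0 / -20.9 = 0.2871

0.287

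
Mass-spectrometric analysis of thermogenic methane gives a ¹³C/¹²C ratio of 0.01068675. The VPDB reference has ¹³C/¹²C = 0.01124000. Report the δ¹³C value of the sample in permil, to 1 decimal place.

-49.2 permil

δ¹³C = (R_sample / R_standard − 1) × 1000
R_sample / R_standard = 0.01068675 / 0.01124000 = 0.950778
δ¹³C = (0.950778 − 1) × 1000 = -49.22 permil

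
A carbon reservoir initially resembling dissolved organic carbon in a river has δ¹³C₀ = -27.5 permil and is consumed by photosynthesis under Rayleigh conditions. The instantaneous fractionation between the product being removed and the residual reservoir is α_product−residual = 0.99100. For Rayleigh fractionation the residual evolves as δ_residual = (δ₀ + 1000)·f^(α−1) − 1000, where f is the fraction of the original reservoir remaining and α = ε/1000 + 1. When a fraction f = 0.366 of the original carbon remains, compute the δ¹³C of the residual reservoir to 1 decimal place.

Rayleigh residual: δ_res = (δ₀ + 1000)·f^(α−1) − 1000
α − 1 = -0.00900
f^(α−1) = 0.366^(-0.00900) = 1.009087
δ_res = (-27.5 + 1000) × 1.009087 − 1000 = 981.337 − 1000 = -18.66 permil

-18.7 permil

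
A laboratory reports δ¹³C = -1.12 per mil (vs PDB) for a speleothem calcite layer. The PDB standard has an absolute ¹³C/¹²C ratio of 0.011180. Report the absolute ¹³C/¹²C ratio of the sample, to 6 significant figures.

0.0111675

R_sample = R_standard × (δ¹³C/1000 + 1)
R_sample = 0.011180 × (-1.12/1000 + 1) = 0.011180 × 0.998880
R_sample = 0.0111675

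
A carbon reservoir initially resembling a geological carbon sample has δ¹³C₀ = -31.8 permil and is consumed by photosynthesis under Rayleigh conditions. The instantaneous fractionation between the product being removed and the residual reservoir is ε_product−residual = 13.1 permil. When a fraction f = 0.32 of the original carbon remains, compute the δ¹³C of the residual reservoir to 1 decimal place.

-46.1 permil

Rayleigh residual: δ_res = (δ₀ + 1000)·f^(α−1) − 1000
α = ε/1000 + 1 = 1.01310, so α − 1 = 0.01310
f^(α−1) = 0.32^(0.01310) = 0.985184
δ_res = (-31.8 + 1000) × 0.985184 − 1000 = 953.855 − 1000 = -46.14 permil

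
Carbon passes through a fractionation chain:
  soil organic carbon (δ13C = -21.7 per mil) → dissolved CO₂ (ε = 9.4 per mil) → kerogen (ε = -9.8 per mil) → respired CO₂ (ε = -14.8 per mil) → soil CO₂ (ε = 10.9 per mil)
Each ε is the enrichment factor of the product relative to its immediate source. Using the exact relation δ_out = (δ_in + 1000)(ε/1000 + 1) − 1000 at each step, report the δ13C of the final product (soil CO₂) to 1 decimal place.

step 1: δ = (-21.70 + 1000)·(9.4/1000 + 1) − 1000 = -12.50 per mil
step 2: δ = (-12.50 + 1000)·(-9.8/1000 + 1) − 1000 = -22.18 per mil
step 3: δ = (-22.18 + 1000)·(-14.8/1000 + 1) − 1000 = -36.65 per mil
step 4: δ = (-36.65 + 1000)·(10.9/1000 + 1) − 1000 = -26.15 per mil

-26.2 per mil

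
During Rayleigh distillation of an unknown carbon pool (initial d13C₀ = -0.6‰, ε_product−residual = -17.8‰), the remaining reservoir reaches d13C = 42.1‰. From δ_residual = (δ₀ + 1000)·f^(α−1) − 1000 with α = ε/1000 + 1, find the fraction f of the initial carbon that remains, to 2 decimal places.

α − 1 = ε/1000 = -0.0178
(δ_res + 1000)/(δ₀ + 1000) = (42.1 + 1000)/(-0.6 + 1000) = 1042.1/999.4 = 1.042726
f = 1.042726^(1/-0.0178) = exp(ln(1.042726)/-0.0178) = exp(0.04184/-0.0178)
f = exp(-2.3505) = 0.0953

0.10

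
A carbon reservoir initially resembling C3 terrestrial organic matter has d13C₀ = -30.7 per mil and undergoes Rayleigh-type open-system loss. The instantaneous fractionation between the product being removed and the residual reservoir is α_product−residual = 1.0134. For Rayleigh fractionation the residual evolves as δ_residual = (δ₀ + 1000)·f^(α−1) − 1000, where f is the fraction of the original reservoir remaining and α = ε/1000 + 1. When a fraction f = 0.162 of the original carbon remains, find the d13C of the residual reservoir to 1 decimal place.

Rayleigh residual: δ_res = (δ₀ + 1000)·f^(α−1) − 1000
α − 1 = 0.01340
f^(α−1) = 0.162^(0.01340) = 0.975905
δ_res = (-30.7 + 1000) × 0.975905 − 1000 = 945.945 − 1000 = -54.06 per mil

-54.1 per mil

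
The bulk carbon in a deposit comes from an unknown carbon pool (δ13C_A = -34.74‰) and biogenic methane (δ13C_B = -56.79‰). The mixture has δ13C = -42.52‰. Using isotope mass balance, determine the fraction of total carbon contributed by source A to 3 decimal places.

0.647

δ_mix = f_A·δ_A + (1 − f_A)·δ_B  ⇒  f_A = (δ_mix − δ_B)/(δ_A − δ_B)
f_A = (-42.52 − (-56.79)) / (-34.74 − (-56.79))
f_A = 14.27 / 22.05 = 0.6472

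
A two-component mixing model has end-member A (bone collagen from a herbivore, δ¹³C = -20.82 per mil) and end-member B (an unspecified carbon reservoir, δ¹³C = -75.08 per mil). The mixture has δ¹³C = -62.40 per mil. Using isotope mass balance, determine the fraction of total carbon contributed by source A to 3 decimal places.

0.234

δ_mix = f_A·δ_A + (1 − f_A)·δ_B  ⇒  f_A = (δ_mix − δ_B)/(δ_A − δ_B)
f_A = (-62.40 − (-75.08)) / (-20.82 − (-75.08))
f_A = 12.68 / 54.26 = 0.2337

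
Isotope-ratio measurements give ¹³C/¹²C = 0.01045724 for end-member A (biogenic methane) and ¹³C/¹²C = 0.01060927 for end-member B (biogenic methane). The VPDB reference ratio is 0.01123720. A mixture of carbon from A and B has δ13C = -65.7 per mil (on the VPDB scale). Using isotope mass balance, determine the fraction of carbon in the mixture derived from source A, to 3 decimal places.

δ_A = (0.01045724/0.01123720 − 1)×1000 = (0.930591 − 1)×1000 = -69.409 per mil
δ_B = (0.01060927/0.01123720 − 1)×1000 = (0.944120 − 1)×1000 = -55.880 per mil
f_A = (δ_mix − δ_B)/(δ_A − δ_B) = (-65.7 − (-55.880))/(-69.409 − (-55.880))
f_A = -9.820 / -13.529 = 0.7259

0.726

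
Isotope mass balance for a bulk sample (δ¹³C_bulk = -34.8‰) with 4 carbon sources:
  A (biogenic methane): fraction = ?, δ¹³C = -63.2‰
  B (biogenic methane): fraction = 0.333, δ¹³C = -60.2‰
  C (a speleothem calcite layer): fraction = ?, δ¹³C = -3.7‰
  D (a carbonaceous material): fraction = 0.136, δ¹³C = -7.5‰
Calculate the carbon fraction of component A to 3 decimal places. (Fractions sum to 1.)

Let f_A and f_C be the unknown fractions; fractions sum to 1 so f_A + f_C = 0.531.
Mass balance: Σ fᵢ·δᵢ = δ_bulk ⇒ f_A·(-63.2) + f_C·(-3.7) = -34.8 − (-21.067) = -13.733
Substitute f_C = 0.531 − f_A:
f_A·(-63.2 − -3.7) = -13.733 − 0.531×(-3.7) = -11.769
f_A = -11.769 / -59.5 = 0.1978

0.198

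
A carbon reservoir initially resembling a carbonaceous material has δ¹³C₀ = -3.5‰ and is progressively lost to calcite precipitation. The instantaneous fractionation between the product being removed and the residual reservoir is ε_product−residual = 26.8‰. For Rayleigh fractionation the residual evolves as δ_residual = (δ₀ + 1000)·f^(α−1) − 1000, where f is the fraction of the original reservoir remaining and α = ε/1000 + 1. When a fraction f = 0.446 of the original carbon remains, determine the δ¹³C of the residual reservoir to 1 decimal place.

-24.8‰

Rayleigh residual: δ_res = (δ₀ + 1000)·f^(α−1) − 1000
α = ε/1000 + 1 = 1.02680, so α − 1 = 0.02680
f^(α−1) = 0.446^(0.02680) = 0.978593
δ_res = (-3.5 + 1000) × 0.978593 − 1000 = 975.168 − 1000 = -24.83‰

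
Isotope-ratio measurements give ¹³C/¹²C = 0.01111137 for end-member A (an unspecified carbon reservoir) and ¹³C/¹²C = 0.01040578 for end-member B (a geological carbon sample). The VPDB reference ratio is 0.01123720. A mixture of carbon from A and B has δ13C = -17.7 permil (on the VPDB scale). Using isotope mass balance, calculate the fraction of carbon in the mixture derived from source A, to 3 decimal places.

0.896

δ_A = (0.01111137/0.01123720 − 1)×1000 = (0.988802 − 1)×1000 = -11.198 permil
δ_B = (0.01040578/0.01123720 − 1)×1000 = (0.926012 − 1)×1000 = -73.988 permil
f_A = (δ_mix − δ_B)/(δ_A − δ_B) = (-17.7 − (-73.988))/(-11.198 − (-73.988))
f_A = 56.288 / 62.791 = 0.8964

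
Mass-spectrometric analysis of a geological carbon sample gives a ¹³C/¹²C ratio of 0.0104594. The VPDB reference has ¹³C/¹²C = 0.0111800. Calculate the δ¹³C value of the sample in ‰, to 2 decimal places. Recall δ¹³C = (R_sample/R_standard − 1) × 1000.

δ¹³C = (R_sample / R_standard − 1) × 1000
R_sample / R_standard = 0.0104594 / 0.0111800 = 0.935546
δ¹³C = (0.935546 − 1) × 1000 = -64.454‰

-64.45‰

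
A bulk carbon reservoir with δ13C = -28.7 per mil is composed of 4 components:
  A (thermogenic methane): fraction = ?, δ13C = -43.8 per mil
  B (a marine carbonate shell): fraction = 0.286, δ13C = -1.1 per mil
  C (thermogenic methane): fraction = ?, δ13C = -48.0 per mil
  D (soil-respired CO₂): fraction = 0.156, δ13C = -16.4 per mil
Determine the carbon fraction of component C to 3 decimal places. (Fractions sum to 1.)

0.330

Let f_C and f_A be the unknown fractions; fractions sum to 1 so f_C + f_A = 0.558.
Mass balance: Σ fᵢ·δᵢ = δ_bulk ⇒ f_C·(-48.0) + f_A·(-43.8) = -28.7 − (-2.873) = -25.827
Substitute f_A = 0.558 − f_C:
f_C·(-48.0 − -43.8) = -25.827 − 0.558×(-43.8) = -1.387
f_C = -1.387 / -4.2 = 0.3301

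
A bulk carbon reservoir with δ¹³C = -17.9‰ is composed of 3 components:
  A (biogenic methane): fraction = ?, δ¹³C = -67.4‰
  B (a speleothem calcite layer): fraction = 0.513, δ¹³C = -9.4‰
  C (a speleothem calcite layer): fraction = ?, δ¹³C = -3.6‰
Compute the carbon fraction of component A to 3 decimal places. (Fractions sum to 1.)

0.178

Let f_A and f_C be the unknown fractions; fractions sum to 1 so f_A + f_C = 0.487.
Mass balance: Σ fᵢ·δᵢ = δ_bulk ⇒ f_A·(-67.4) + f_C·(-3.6) = -17.9 − (-4.822) = -13.078
Substitute f_C = 0.487 − f_A:
f_A·(-67.4 − -3.6) = -13.078 − 0.487×(-3.6) = -11.325
f_A = -11.325 / -63.8 = 0.1775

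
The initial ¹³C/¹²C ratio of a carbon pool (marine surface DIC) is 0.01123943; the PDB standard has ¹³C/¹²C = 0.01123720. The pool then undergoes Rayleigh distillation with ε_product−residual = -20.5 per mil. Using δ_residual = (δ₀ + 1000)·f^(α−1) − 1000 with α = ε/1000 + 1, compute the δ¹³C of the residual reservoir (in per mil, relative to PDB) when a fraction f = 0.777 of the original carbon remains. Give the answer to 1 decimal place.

5.4 per mil

δ₀ = (0.01123943/0.01123720 − 1)×1000 = (1.000198 − 1)×1000 = 0.198 per mil
α − 1 = ε/1000 = -0.0205
f^(α−1) = 0.777^(-0.0205) = 1.005186
δ_res = (0.198 + 1000) × 1.005186 − 1000 = 1005.385 − 1000 = 5.39 per mil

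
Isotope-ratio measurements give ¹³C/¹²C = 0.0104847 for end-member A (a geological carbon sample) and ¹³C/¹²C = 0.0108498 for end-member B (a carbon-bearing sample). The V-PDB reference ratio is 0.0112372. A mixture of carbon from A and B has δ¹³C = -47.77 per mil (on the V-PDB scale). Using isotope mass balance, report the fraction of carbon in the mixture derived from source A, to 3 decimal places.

δ_A = (0.0104847/0.0112372 − 1)×1000 = (0.933035 − 1)×1000 = -66.965 per mil
δ_B = (0.0108498/0.0112372 − 1)×1000 = (0.965525 − 1)×1000 = -34.475 per mil
f_A = (δ_mix − δ_B)/(δ_A − δ_B) = (-47.77 − (-34.475))/(-66.965 − (-34.475))
f_A = -13.295 / -32.490 = 0.4092

0.409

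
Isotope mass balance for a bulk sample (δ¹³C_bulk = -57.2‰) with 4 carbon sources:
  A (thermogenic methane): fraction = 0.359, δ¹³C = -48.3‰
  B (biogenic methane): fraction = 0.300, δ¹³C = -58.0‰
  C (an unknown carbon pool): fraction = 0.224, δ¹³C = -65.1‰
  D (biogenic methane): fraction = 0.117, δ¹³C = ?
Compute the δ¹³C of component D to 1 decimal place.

Isotope mass balance: δ_bulk = Σ fᵢ·δᵢ.
-57.2 = 0.359×(-48.3) + 0.300×(-58.0) + 0.224×(-65.1) + 0.117×δ_D
0.117·δ_D = -57.2 − (-49.322) = -7.878
δ_D = -7.878 / 0.117 = -67.33‰

-67.3‰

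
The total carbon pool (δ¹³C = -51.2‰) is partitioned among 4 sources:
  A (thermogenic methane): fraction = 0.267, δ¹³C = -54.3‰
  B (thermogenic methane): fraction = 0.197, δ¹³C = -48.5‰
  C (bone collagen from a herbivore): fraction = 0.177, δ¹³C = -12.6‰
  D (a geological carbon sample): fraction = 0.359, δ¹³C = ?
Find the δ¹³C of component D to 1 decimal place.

-69.4‰

Isotope mass balance: δ_bulk = Σ fᵢ·δᵢ.
-51.2 = 0.267×(-54.3) + 0.197×(-48.5) + 0.177×(-12.6) + 0.359×δ_D
0.359·δ_D = -51.2 − (-26.283) = -24.917
δ_D = -24.917 / 0.359 = -69.41‰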